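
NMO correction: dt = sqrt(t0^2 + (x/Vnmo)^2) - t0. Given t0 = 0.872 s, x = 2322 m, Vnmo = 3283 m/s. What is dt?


x/Vnmo = 2322/3283 = 0.70728
(x/Vnmo)^2 = 0.500245
t0^2 = 0.760384
sqrt(0.760384 + 0.500245) = 1.122777
dt = 1.122777 - 0.872 = 0.250777

0.250777


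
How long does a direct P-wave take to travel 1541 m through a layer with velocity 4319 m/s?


t = x / V
= 1541 / 4319
= 0.3568 s

0.3568


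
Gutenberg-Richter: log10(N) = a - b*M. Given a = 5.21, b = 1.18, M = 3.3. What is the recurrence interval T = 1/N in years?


log10(N) = 5.21 - 1.18*3.3 = 1.316
N = 10^1.316 = 20.701413
T = 1/N = 1/20.701413 = 0.0483 years

0.0483


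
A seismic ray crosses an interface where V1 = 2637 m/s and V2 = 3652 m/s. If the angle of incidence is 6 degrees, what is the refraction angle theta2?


sin(theta1) = sin(6 deg) = 0.104528
sin(theta2) = V2/V1 * sin(theta1) = 3652/2637 * 0.104528 = 0.144762
theta2 = arcsin(0.144762) = 8.3235 degrees

8.3235


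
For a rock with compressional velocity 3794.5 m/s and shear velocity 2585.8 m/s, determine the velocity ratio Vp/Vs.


Vp/Vs = 3794.5 / 2585.8
= 1.4674

1.4674


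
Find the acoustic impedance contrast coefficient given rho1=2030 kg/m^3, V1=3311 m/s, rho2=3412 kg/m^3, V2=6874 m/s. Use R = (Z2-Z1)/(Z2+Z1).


Z1 = 2030 * 3311 = 6721330
Z2 = 3412 * 6874 = 23454088
R = (23454088 - 6721330) / (23454088 + 6721330) = 16732758 / 30175418 = 0.5545

0.5545


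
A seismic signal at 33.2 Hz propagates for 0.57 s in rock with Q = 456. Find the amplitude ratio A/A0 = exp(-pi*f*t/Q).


pi*f*t/Q = pi*33.2*0.57/456 = 0.130376
A/A0 = exp(-0.130376) = 0.877765

0.877765


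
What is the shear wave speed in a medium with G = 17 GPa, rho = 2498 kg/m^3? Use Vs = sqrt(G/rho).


Convert G to Pa: G = 17e9 Pa
Compute G/rho = 17e9 / 2498 = 6805444.3555
Vs = sqrt(6805444.3555) = 2608.72 m/s

2608.72


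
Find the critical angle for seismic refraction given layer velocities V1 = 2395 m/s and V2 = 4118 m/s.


V1/V2 = 2395/4118 = 0.581593
theta_c = arcsin(0.581593) = 35.5627 degrees

35.5627


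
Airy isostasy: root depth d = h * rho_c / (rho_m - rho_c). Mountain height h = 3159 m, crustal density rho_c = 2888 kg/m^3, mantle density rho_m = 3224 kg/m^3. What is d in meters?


rho_m - rho_c = 3224 - 2888 = 336
d = 3159 * 2888 / 336
= 9123192 / 336
= 27152.36 m

27152.36


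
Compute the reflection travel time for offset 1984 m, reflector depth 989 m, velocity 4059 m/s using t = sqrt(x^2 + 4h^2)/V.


x^2 + 4h^2 = 1984^2 + 4*989^2 = 3936256 + 3912484 = 7848740
sqrt(7848740) = 2801.5603
t = 2801.5603 / 4059 = 0.6902 s

0.6902


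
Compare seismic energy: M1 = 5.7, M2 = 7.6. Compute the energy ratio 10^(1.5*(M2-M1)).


M2 - M1 = 7.6 - 5.7 = 1.9
1.5 * 1.9 = 2.85
ratio = 10^2.85 = 707.95

707.95


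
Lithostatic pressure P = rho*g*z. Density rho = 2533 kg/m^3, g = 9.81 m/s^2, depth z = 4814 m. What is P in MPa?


P = rho * g * z / 1e6
= 2533 * 9.81 * 4814 / 1e6
= 119621786.22 / 1e6
= 119.6218 MPa

119.6218


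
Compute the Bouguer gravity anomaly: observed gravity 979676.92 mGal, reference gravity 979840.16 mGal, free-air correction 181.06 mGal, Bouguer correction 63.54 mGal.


BA = g_obs - g_ref + FAC - BC
= 979676.92 - 979840.16 + 181.06 - 63.54
= -45.72 mGal

-45.72


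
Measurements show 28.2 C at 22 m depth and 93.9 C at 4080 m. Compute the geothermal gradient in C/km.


dT = 93.9 - 28.2 = 65.7 C
dz = 4080 - 22 = 4058 m
gradient = dT/dz * 1000 = 65.7/4058 * 1000 = 16.1902 C/km

16.1902


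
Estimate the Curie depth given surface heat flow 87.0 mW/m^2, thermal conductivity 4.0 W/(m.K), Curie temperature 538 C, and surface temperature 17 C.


T_Curie - T_surf = 538 - 17 = 521 C
Convert q to W/m^2: 87.0 mW/m^2 = 0.087 W/m^2
d = 521 * 4.0 / 0.087 = 23954.02 m

23954.02


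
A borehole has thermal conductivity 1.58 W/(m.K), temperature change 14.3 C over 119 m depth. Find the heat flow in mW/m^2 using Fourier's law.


q = k * dT / dz * 1000
= 1.58 * 14.3 / 119 * 1000
= 0.189866 * 1000
= 189.8655 mW/m^2

189.8655


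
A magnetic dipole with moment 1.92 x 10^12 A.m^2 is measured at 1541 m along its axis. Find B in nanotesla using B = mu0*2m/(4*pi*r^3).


m = 1.92 x 10^12 = 1920000000000 A.m^2
2m = 3840000000000 A.m^2
r^3 = 1541^3 = 3659383421
B = (4pi*10^-7) * 3840000000000 / (4*pi * 3659383421) * 1e9
= 4825486.315914 / 45985168288.33 * 1e9
= 104935.7107 nT

104935.7107


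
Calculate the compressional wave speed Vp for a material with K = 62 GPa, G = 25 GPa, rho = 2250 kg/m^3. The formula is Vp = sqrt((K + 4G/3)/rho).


First compute the effective modulus:
K + 4G/3 = 62e9 + 4*25e9/3 = 95333333333.33 Pa
Then divide by density:
95333333333.33 / 2250 = 42370370.3704 Pa/(kg/m^3)
Take the square root:
Vp = sqrt(42370370.3704) = 6509.25 m/s

6509.25


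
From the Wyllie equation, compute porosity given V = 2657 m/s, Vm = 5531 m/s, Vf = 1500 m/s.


1/V - 1/Vm = 1/2657 - 1/5531 = 0.00019557
1/Vf - 1/Vm = 1/1500 - 1/5531 = 0.00048587
phi = 0.00019557 / 0.00048587 = 0.4025

0.4025


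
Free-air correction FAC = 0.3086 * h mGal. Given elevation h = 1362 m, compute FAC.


FAC = 0.3086 * h
= 0.3086 * 1362
= 420.3132 mGal

420.3132


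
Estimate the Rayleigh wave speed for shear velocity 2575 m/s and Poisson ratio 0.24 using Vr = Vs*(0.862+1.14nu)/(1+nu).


Numerator factor = 0.862 + 1.14*0.24 = 1.1356
Denominator = 1 + 0.24 = 1.24
Vr = 2575 * 1.1356 / 1.24 = 2358.2 m/s

2358.2


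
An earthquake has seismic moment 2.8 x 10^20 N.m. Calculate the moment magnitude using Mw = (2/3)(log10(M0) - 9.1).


log10(M0) = log10(2.8 x 10^20) = 20.4472
Mw = 2/3 * (20.4472 - 9.1)
= 2/3 * 11.3472
= 7.56

7.56


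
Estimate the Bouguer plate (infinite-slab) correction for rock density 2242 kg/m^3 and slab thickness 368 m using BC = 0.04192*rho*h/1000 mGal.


BC = 0.04192 * rho * h / 1000
= 0.04192 * 2242 * 368 / 1000
= 34.5863 mGal

34.5863


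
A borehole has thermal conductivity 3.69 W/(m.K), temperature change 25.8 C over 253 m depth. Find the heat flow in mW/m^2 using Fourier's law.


q = k * dT / dz * 1000
= 3.69 * 25.8 / 253 * 1000
= 0.376292 * 1000
= 376.2925 mW/m^2

376.2925


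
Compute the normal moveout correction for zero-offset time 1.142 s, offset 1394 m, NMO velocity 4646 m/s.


x/Vnmo = 1394/4646 = 0.300043
(x/Vnmo)^2 = 0.090026
t0^2 = 1.304164
sqrt(1.304164 + 0.090026) = 1.180758
dt = 1.180758 - 1.142 = 0.038758

0.038758


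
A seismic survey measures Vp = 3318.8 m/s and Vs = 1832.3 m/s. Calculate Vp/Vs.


Vp/Vs = 3318.8 / 1832.3
= 1.8113

1.8113


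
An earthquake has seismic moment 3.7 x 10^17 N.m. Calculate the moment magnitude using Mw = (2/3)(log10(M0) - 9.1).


log10(M0) = log10(3.7 x 10^17) = 17.5682
Mw = 2/3 * (17.5682 - 9.1)
= 2/3 * 8.4682
= 5.65

5.65


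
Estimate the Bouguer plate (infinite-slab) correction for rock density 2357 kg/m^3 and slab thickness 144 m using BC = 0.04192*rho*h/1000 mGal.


BC = 0.04192 * rho * h / 1000
= 0.04192 * 2357 * 144 / 1000
= 14.228 mGal

14.228


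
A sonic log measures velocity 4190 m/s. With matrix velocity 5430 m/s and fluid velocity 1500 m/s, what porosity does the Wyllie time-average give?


1/V - 1/Vm = 1/4190 - 1/5430 = 5.45e-05
1/Vf - 1/Vm = 1/1500 - 1/5430 = 0.0004825
phi = 5.45e-05 / 0.0004825 = 0.113

0.113


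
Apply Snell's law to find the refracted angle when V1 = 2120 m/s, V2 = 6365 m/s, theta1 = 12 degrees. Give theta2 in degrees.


sin(theta1) = sin(12 deg) = 0.207912
sin(theta2) = V2/V1 * sin(theta1) = 6365/2120 * 0.207912 = 0.624225
theta2 = arcsin(0.624225) = 38.6254 degrees

38.6254


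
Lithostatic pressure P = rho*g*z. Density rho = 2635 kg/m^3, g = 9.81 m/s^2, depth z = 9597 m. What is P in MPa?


P = rho * g * z / 1e6
= 2635 * 9.81 * 9597 / 1e6
= 248076211.95 / 1e6
= 248.0762 MPa

248.0762


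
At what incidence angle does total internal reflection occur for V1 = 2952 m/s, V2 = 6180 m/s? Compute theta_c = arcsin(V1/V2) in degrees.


V1/V2 = 2952/6180 = 0.47767
theta_c = arcsin(0.47767) = 28.5333 degrees

28.5333


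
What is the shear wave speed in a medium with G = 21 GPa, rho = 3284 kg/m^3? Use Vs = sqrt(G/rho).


Convert G to Pa: G = 21e9 Pa
Compute G/rho = 21e9 / 3284 = 6394640.6821
Vs = sqrt(6394640.6821) = 2528.76 m/s

2528.76


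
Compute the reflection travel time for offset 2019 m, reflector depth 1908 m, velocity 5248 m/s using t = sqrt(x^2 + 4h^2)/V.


x^2 + 4h^2 = 2019^2 + 4*1908^2 = 4076361 + 14561856 = 18638217
sqrt(18638217) = 4317.2001
t = 4317.2001 / 5248 = 0.8226 s

0.8226


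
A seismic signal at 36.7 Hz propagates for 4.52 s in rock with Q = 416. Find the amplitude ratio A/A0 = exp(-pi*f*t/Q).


pi*f*t/Q = pi*36.7*4.52/416 = 1.25274
A/A0 = exp(-1.25274) = 0.285721

0.285721


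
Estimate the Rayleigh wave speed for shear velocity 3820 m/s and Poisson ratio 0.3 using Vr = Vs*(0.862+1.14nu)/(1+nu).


Numerator factor = 0.862 + 1.14*0.3 = 1.204
Denominator = 1 + 0.3 = 1.3
Vr = 3820 * 1.204 / 1.3 = 3537.91 m/s

3537.91


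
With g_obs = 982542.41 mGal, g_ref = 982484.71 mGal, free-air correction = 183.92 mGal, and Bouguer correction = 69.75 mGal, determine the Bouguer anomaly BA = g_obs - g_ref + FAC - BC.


BA = g_obs - g_ref + FAC - BC
= 982542.41 - 982484.71 + 183.92 - 69.75
= 171.87 mGal

171.87


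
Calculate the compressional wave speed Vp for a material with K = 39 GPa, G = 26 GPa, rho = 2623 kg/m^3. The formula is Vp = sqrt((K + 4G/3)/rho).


First compute the effective modulus:
K + 4G/3 = 39e9 + 4*26e9/3 = 73666666666.67 Pa
Then divide by density:
73666666666.67 / 2623 = 28084890.075 Pa/(kg/m^3)
Take the square root:
Vp = sqrt(28084890.075) = 5299.52 m/s

5299.52


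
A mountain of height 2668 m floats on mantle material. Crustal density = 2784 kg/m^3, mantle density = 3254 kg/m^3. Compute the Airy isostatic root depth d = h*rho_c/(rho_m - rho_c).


rho_m - rho_c = 3254 - 2784 = 470
d = 2668 * 2784 / 470
= 7427712 / 470
= 15803.64 m

15803.64


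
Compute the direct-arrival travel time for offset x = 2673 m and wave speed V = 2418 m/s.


t = x / V
= 2673 / 2418
= 1.1055 s

1.1055


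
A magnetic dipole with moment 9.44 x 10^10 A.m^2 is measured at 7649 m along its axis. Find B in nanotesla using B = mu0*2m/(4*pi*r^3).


m = 9.44 x 10^10 = 94400000000 A.m^2
2m = 188800000000 A.m^2
r^3 = 7649^3 = 447521580449
B = (4pi*10^-7) * 188800000000 / (4*pi * 447521580449) * 1e9
= 237253.077199 / 5623722037845.89 * 1e9
= 42.1879 nT

42.1879


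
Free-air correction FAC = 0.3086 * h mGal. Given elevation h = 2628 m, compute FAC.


FAC = 0.3086 * h
= 0.3086 * 2628
= 811.0008 mGal

811.0008


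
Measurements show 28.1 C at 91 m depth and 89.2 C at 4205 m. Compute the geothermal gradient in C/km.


dT = 89.2 - 28.1 = 61.1 C
dz = 4205 - 91 = 4114 m
gradient = dT/dz * 1000 = 61.1/4114 * 1000 = 14.8517 C/km

14.8517


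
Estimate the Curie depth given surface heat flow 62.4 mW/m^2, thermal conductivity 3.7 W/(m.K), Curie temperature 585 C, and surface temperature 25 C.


T_Curie - T_surf = 585 - 25 = 560 C
Convert q to W/m^2: 62.4 mW/m^2 = 0.0624 W/m^2
d = 560 * 3.7 / 0.0624 = 33205.13 m

33205.13


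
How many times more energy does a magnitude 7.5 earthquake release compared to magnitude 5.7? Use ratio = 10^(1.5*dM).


M2 - M1 = 7.5 - 5.7 = 1.8
1.5 * 1.8 = 2.7
ratio = 10^2.7 = 501.19

501.19


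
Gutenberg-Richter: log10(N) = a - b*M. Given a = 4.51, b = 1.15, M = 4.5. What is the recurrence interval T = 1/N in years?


log10(N) = 4.51 - 1.15*4.5 = -0.665
N = 10^-0.665 = 0.216272
T = 1/N = 1/0.216272 = 4.6238 years

4.6238


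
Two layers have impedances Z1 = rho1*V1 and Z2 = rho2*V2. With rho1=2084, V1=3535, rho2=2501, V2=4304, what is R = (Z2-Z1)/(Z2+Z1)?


Z1 = 2084 * 3535 = 7366940
Z2 = 2501 * 4304 = 10764304
R = (10764304 - 7366940) / (10764304 + 7366940) = 3397364 / 18131244 = 0.1874

0.1874


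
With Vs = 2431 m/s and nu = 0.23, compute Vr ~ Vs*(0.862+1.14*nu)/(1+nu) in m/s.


Numerator factor = 0.862 + 1.14*0.23 = 1.1242
Denominator = 1 + 0.23 = 1.23
Vr = 2431 * 1.1242 / 1.23 = 2221.89 m/s

2221.89


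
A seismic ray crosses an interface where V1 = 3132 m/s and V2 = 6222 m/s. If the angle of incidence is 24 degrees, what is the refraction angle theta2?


sin(theta1) = sin(24 deg) = 0.406737
sin(theta2) = V2/V1 * sin(theta1) = 6222/3132 * 0.406737 = 0.808019
theta2 = arcsin(0.808019) = 53.9028 degrees

53.9028


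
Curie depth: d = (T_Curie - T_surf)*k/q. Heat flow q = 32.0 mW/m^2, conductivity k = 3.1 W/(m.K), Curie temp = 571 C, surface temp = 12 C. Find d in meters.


T_Curie - T_surf = 571 - 12 = 559 C
Convert q to W/m^2: 32.0 mW/m^2 = 0.032 W/m^2
d = 559 * 3.1 / 0.032 = 54153.12 m

54153.12


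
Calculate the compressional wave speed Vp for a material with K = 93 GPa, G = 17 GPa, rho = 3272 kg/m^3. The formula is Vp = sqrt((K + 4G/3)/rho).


First compute the effective modulus:
K + 4G/3 = 93e9 + 4*17e9/3 = 115666666666.67 Pa
Then divide by density:
115666666666.67 / 3272 = 35350448.2478 Pa/(kg/m^3)
Take the square root:
Vp = sqrt(35350448.2478) = 5945.62 m/s

5945.62


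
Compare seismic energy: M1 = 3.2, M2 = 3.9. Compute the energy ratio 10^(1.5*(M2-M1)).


M2 - M1 = 3.9 - 3.2 = 0.7
1.5 * 0.7 = 1.05
ratio = 10^1.05 = 11.22

11.22


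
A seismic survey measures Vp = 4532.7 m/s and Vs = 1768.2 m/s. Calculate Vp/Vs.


Vp/Vs = 4532.7 / 1768.2
= 2.5635

2.5635


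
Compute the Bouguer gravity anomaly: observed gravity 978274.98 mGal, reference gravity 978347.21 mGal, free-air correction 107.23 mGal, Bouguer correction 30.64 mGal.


BA = g_obs - g_ref + FAC - BC
= 978274.98 - 978347.21 + 107.23 - 30.64
= 4.36 mGal

4.36


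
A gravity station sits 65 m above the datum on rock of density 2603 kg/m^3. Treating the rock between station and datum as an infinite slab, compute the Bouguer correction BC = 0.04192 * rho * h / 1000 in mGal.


BC = 0.04192 * rho * h / 1000
= 0.04192 * 2603 * 65 / 1000
= 7.0927 mGal

7.0927


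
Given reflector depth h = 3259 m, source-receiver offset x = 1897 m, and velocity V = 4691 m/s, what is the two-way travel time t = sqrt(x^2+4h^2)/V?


x^2 + 4h^2 = 1897^2 + 4*3259^2 = 3598609 + 42484324 = 46082933
sqrt(46082933) = 6788.4411
t = 6788.4411 / 4691 = 1.4471 s

1.4471


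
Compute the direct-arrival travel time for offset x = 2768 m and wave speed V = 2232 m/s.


t = x / V
= 2768 / 2232
= 1.2401 s

1.2401


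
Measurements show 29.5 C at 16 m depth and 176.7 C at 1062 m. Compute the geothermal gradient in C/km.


dT = 176.7 - 29.5 = 147.2 C
dz = 1062 - 16 = 1046 m
gradient = dT/dz * 1000 = 147.2/1046 * 1000 = 140.7266 C/km

140.7266


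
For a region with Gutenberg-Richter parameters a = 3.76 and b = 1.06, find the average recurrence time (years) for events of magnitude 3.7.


log10(N) = 3.76 - 1.06*3.7 = -0.162
N = 10^-0.162 = 0.688652
T = 1/N = 1/0.688652 = 1.4521 years

1.4521


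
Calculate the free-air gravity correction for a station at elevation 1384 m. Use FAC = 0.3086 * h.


FAC = 0.3086 * h
= 0.3086 * 1384
= 427.1024 mGal

427.1024


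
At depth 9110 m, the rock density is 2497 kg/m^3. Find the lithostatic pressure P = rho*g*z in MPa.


P = rho * g * z / 1e6
= 2497 * 9.81 * 9110 / 1e6
= 223154642.7 / 1e6
= 223.1546 MPa

223.1546


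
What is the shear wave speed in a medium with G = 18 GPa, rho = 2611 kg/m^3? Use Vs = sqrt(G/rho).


Convert G to Pa: G = 18e9 Pa
Compute G/rho = 18e9 / 2611 = 6893910.3792
Vs = sqrt(6893910.3792) = 2625.63 m/s

2625.63


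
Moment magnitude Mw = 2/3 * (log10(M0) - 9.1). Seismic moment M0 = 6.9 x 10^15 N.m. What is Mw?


log10(M0) = log10(6.9 x 10^15) = 15.8388
Mw = 2/3 * (15.8388 - 9.1)
= 2/3 * 6.7388
= 4.49

4.49


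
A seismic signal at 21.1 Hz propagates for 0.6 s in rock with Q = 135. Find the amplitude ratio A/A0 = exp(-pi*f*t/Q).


pi*f*t/Q = pi*21.1*0.6/135 = 0.294612
A/A0 = exp(-0.294612) = 0.744821

0.744821


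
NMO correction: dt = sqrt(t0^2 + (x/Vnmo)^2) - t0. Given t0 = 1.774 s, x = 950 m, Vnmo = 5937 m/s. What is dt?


x/Vnmo = 950/5937 = 0.160013
(x/Vnmo)^2 = 0.025604
t0^2 = 3.147076
sqrt(3.147076 + 0.025604) = 1.781202
dt = 1.781202 - 1.774 = 0.007202

0.007202


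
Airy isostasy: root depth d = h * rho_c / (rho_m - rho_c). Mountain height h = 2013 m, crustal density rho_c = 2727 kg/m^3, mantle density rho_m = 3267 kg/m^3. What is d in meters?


rho_m - rho_c = 3267 - 2727 = 540
d = 2013 * 2727 / 540
= 5489451 / 540
= 10165.65 m

10165.65


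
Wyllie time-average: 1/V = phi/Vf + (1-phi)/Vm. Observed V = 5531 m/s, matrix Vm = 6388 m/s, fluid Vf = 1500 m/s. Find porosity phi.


1/V - 1/Vm = 1/5531 - 1/6388 = 2.426e-05
1/Vf - 1/Vm = 1/1500 - 1/6388 = 0.00051012
phi = 2.426e-05 / 0.00051012 = 0.0475

0.0475


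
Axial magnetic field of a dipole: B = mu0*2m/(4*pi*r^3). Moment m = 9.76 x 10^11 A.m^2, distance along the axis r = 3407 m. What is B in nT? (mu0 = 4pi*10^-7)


m = 9.76 x 10^11 = 976000000000 A.m^2
2m = 1952000000000 A.m^2
r^3 = 3407^3 = 39547260143
B = (4pi*10^-7) * 1952000000000 / (4*pi * 39547260143) * 1e9
= 2452955.543923 / 496965527739.41 * 1e9
= 4935.8666 nT

4935.8666


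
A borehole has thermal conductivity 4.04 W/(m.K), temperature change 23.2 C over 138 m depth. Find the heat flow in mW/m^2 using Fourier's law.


q = k * dT / dz * 1000
= 4.04 * 23.2 / 138 * 1000
= 0.679188 * 1000
= 679.1884 mW/m^2

679.1884


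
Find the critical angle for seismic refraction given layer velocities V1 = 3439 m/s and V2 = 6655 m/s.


V1/V2 = 3439/6655 = 0.516754
theta_c = arcsin(0.516754) = 31.1148 degrees

31.1148


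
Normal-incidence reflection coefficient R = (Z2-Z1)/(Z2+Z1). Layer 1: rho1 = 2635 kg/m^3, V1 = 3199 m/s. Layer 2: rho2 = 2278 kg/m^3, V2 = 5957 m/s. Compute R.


Z1 = 2635 * 3199 = 8429365
Z2 = 2278 * 5957 = 13570046
R = (13570046 - 8429365) / (13570046 + 8429365) = 5140681 / 21999411 = 0.2337

0.2337


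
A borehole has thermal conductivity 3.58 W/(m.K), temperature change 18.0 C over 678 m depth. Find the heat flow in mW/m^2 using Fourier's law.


q = k * dT / dz * 1000
= 3.58 * 18.0 / 678 * 1000
= 0.095044 * 1000
= 95.0442 mW/m^2

95.0442


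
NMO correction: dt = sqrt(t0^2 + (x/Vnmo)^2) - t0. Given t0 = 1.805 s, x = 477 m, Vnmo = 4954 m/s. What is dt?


x/Vnmo = 477/4954 = 0.096286
(x/Vnmo)^2 = 0.009271
t0^2 = 3.258025
sqrt(3.258025 + 0.009271) = 1.807566
dt = 1.807566 - 1.805 = 0.002566

0.002566


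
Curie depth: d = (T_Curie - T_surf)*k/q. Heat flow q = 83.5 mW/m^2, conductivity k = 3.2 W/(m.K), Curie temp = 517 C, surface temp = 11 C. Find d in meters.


T_Curie - T_surf = 517 - 11 = 506 C
Convert q to W/m^2: 83.5 mW/m^2 = 0.0835 W/m^2
d = 506 * 3.2 / 0.0835 = 19391.62 m

19391.62


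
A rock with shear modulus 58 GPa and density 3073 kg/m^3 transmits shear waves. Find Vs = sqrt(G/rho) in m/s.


Convert G to Pa: G = 58e9 Pa
Compute G/rho = 58e9 / 3073 = 18874064.4322
Vs = sqrt(18874064.4322) = 4344.43 m/s

4344.43


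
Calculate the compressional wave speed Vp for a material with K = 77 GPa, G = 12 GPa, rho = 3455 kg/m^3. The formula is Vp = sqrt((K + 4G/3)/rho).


First compute the effective modulus:
K + 4G/3 = 77e9 + 4*12e9/3 = 93000000000.0 Pa
Then divide by density:
93000000000.0 / 3455 = 26917510.8538 Pa/(kg/m^3)
Take the square root:
Vp = sqrt(26917510.8538) = 5188.21 m/s

5188.21


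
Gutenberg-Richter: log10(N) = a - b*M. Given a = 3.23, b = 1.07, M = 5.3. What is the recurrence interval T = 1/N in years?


log10(N) = 3.23 - 1.07*5.3 = -2.441
N = 10^-2.441 = 0.003622
T = 1/N = 1/0.003622 = 276.0578 years

276.0578


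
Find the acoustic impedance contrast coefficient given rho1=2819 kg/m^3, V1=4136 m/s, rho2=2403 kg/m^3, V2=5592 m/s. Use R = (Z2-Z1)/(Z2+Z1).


Z1 = 2819 * 4136 = 11659384
Z2 = 2403 * 5592 = 13437576
R = (13437576 - 11659384) / (13437576 + 11659384) = 1778192 / 25096960 = 0.0709

0.0709


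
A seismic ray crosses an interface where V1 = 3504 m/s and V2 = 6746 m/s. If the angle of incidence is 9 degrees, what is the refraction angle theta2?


sin(theta1) = sin(9 deg) = 0.156434
sin(theta2) = V2/V1 * sin(theta1) = 6746/3504 * 0.156434 = 0.301172
theta2 = arcsin(0.301172) = 17.528 degrees

17.528


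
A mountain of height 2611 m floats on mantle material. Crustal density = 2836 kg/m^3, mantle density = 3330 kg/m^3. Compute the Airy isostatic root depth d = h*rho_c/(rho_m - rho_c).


rho_m - rho_c = 3330 - 2836 = 494
d = 2611 * 2836 / 494
= 7404796 / 494
= 14989.47 m

14989.47


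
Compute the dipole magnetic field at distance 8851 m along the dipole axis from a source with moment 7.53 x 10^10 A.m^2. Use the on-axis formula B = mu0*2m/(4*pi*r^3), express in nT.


m = 7.53 x 10^10 = 75300000000 A.m^2
2m = 150600000000 A.m^2
r^3 = 8851^3 = 693389119051
B = (4pi*10^-7) * 150600000000 / (4*pi * 693389119051) * 1e9
= 189249.541452 / 8713384649958.88 * 1e9
= 21.7194 nT

21.7194


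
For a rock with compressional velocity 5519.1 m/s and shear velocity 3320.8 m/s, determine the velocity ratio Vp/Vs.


Vp/Vs = 5519.1 / 3320.8
= 1.662

1.662


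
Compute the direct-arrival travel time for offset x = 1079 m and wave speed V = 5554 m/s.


t = x / V
= 1079 / 5554
= 0.1943 s

0.1943


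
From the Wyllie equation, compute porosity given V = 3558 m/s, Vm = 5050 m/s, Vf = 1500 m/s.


1/V - 1/Vm = 1/3558 - 1/5050 = 8.304e-05
1/Vf - 1/Vm = 1/1500 - 1/5050 = 0.00046865
phi = 8.304e-05 / 0.00046865 = 0.1772

0.1772


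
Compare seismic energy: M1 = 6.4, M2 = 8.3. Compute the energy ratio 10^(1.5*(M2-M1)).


M2 - M1 = 8.3 - 6.4 = 1.9
1.5 * 1.9 = 2.85
ratio = 10^2.85 = 707.95

707.95


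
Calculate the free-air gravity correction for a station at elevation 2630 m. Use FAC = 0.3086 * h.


FAC = 0.3086 * h
= 0.3086 * 2630
= 811.618 mGal

811.618


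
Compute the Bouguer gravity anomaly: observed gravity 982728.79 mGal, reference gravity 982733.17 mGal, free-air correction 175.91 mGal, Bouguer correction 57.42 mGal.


BA = g_obs - g_ref + FAC - BC
= 982728.79 - 982733.17 + 175.91 - 57.42
= 114.11 mGal

114.11


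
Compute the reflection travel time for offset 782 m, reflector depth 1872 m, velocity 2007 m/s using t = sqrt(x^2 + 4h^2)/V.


x^2 + 4h^2 = 782^2 + 4*1872^2 = 611524 + 14017536 = 14629060
sqrt(14629060) = 3824.7954
t = 3824.7954 / 2007 = 1.9057 s

1.9057


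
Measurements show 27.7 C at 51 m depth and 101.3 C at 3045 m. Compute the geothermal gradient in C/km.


dT = 101.3 - 27.7 = 73.6 C
dz = 3045 - 51 = 2994 m
gradient = dT/dz * 1000 = 73.6/2994 * 1000 = 24.5825 C/km

24.5825


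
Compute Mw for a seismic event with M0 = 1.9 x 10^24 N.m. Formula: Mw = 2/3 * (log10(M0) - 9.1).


log10(M0) = log10(1.9 x 10^24) = 24.2788
Mw = 2/3 * (24.2788 - 9.1)
= 2/3 * 15.1788
= 10.12

10.12


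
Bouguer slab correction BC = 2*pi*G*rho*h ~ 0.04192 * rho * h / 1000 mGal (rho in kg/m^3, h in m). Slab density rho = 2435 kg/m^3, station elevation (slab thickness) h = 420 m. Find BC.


BC = 0.04192 * rho * h / 1000
= 0.04192 * 2435 * 420 / 1000
= 42.8716 mGal

42.8716


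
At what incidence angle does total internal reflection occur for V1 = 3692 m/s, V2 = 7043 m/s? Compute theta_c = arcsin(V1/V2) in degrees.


V1/V2 = 3692/7043 = 0.524208
theta_c = arcsin(0.524208) = 31.615 degrees

31.615


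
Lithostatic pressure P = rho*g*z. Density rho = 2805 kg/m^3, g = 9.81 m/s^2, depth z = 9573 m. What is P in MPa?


P = rho * g * z / 1e6
= 2805 * 9.81 * 9573 / 1e6
= 263420719.65 / 1e6
= 263.4207 MPa

263.4207


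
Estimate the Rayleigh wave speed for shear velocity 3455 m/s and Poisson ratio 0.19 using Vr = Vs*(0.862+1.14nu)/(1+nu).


Numerator factor = 0.862 + 1.14*0.19 = 1.0786
Denominator = 1 + 0.19 = 1.19
Vr = 3455 * 1.0786 / 1.19 = 3131.57 m/s

3131.57


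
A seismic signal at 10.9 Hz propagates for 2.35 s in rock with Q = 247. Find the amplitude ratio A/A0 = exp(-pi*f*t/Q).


pi*f*t/Q = pi*10.9*2.35/247 = 0.325797
A/A0 = exp(-0.325797) = 0.721952

0.721952


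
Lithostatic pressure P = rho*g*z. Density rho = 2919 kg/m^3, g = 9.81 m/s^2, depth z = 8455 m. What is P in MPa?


P = rho * g * z / 1e6
= 2919 * 9.81 * 8455 / 1e6
= 242112222.45 / 1e6
= 242.1122 MPa

242.1122


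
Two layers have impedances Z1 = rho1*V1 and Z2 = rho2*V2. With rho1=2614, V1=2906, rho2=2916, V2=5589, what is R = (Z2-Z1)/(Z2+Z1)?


Z1 = 2614 * 2906 = 7596284
Z2 = 2916 * 5589 = 16297524
R = (16297524 - 7596284) / (16297524 + 7596284) = 8701240 / 23893808 = 0.3642

0.3642


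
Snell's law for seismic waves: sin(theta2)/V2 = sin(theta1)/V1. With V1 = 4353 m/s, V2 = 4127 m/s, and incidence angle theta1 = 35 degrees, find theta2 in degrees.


sin(theta1) = sin(35 deg) = 0.573576
sin(theta2) = V2/V1 * sin(theta1) = 4127/4353 * 0.573576 = 0.543797
theta2 = arcsin(0.543797) = 32.9425 degrees

32.9425


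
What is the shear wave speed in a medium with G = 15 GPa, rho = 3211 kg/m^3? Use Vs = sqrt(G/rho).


Convert G to Pa: G = 15e9 Pa
Compute G/rho = 15e9 / 3211 = 4671441.9184
Vs = sqrt(4671441.9184) = 2161.35 m/s

2161.35


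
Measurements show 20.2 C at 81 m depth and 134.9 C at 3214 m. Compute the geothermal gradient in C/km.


dT = 134.9 - 20.2 = 114.7 C
dz = 3214 - 81 = 3133 m
gradient = dT/dz * 1000 = 114.7/3133 * 1000 = 36.6103 C/km

36.6103


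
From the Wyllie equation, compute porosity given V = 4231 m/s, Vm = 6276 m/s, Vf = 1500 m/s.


1/V - 1/Vm = 1/4231 - 1/6276 = 7.701e-05
1/Vf - 1/Vm = 1/1500 - 1/6276 = 0.00050733
phi = 7.701e-05 / 0.00050733 = 0.1518

0.1518


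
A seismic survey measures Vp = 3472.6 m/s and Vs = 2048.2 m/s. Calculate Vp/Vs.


Vp/Vs = 3472.6 / 2048.2
= 1.6954

1.6954


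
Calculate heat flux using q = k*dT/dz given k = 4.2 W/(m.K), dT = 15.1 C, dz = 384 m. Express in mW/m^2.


q = k * dT / dz * 1000
= 4.2 * 15.1 / 384 * 1000
= 0.165156 * 1000
= 165.1562 mW/m^2

165.1562


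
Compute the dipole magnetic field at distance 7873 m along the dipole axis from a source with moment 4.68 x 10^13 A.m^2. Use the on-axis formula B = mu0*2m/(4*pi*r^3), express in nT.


m = 4.68 x 10^13 = 46800000000000 A.m^2
2m = 93600000000000 A.m^2
r^3 = 7873^3 = 488001047617
B = (4pi*10^-7) * 93600000000000 / (4*pi * 488001047617) * 1e9
= 117621228.950402 / 6132402024550.76 * 1e9
= 19180.2867 nT

19180.2867


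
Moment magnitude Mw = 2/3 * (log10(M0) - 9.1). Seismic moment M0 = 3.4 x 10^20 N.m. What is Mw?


log10(M0) = log10(3.4 x 10^20) = 20.5315
Mw = 2/3 * (20.5315 - 9.1)
= 2/3 * 11.4315
= 7.62

7.62


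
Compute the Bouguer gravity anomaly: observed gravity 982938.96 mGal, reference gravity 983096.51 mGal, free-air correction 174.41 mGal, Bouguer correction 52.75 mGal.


BA = g_obs - g_ref + FAC - BC
= 982938.96 - 983096.51 + 174.41 - 52.75
= -35.89 mGal

-35.89


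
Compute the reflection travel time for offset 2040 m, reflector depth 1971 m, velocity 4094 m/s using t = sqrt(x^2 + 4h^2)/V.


x^2 + 4h^2 = 2040^2 + 4*1971^2 = 4161600 + 15539364 = 19700964
sqrt(19700964) = 4438.5768
t = 4438.5768 / 4094 = 1.0842 s

1.0842


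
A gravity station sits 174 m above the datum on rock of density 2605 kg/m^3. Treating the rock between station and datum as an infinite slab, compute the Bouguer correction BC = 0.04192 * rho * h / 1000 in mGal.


BC = 0.04192 * rho * h / 1000
= 0.04192 * 2605 * 174 / 1000
= 19.0011 mGal

19.0011


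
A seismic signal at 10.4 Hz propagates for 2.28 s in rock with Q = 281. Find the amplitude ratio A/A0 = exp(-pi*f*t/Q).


pi*f*t/Q = pi*10.4*2.28/281 = 0.265101
A/A0 = exp(-0.265101) = 0.767128

0.767128


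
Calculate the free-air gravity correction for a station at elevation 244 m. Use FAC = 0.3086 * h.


FAC = 0.3086 * h
= 0.3086 * 244
= 75.2984 mGal

75.2984


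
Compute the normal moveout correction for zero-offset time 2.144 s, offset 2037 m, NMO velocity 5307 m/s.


x/Vnmo = 2037/5307 = 0.383833
(x/Vnmo)^2 = 0.147328
t0^2 = 4.596736
sqrt(4.596736 + 0.147328) = 2.178087
dt = 2.178087 - 2.144 = 0.034087

0.034087


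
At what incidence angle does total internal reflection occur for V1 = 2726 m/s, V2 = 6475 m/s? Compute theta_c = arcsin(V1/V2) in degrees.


V1/V2 = 2726/6475 = 0.421004
theta_c = arcsin(0.421004) = 24.898 degrees

24.898


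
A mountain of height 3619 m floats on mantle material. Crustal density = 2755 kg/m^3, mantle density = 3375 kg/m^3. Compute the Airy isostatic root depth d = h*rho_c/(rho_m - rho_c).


rho_m - rho_c = 3375 - 2755 = 620
d = 3619 * 2755 / 620
= 9970345 / 620
= 16081.2 m

16081.2


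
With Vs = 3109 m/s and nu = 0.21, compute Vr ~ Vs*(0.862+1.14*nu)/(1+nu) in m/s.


Numerator factor = 0.862 + 1.14*0.21 = 1.1014
Denominator = 1 + 0.21 = 1.21
Vr = 3109 * 1.1014 / 1.21 = 2829.96 m/s

2829.96


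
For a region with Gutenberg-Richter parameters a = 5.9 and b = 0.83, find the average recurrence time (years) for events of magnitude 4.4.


log10(N) = 5.9 - 0.83*4.4 = 2.248
N = 10^2.248 = 177.010896
T = 1/N = 1/177.010896 = 0.0056 years

0.0056


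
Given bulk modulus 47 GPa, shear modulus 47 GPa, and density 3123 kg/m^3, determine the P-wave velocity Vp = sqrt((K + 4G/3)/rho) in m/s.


First compute the effective modulus:
K + 4G/3 = 47e9 + 4*47e9/3 = 109666666666.67 Pa
Then divide by density:
109666666666.67 / 3123 = 35115807.4501 Pa/(kg/m^3)
Take the square root:
Vp = sqrt(35115807.4501) = 5925.86 m/s

5925.86


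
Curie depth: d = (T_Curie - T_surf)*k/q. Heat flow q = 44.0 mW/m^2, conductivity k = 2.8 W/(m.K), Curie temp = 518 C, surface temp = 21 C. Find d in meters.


T_Curie - T_surf = 518 - 21 = 497 C
Convert q to W/m^2: 44.0 mW/m^2 = 0.044 W/m^2
d = 497 * 2.8 / 0.044 = 31627.27 m

31627.27


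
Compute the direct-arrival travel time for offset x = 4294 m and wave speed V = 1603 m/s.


t = x / V
= 4294 / 1603
= 2.6787 s

2.6787


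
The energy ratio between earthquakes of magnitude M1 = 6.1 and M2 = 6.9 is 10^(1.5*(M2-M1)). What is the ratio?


M2 - M1 = 6.9 - 6.1 = 0.8
1.5 * 0.8 = 1.2
ratio = 10^1.2 = 15.85

15.85


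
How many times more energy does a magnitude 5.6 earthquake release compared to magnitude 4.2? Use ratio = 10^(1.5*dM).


M2 - M1 = 5.6 - 4.2 = 1.4
1.5 * 1.4 = 2.1
ratio = 10^2.1 = 125.89

125.89


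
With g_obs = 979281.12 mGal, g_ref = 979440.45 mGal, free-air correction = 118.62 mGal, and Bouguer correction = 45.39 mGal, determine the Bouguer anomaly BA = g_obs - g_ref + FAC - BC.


BA = g_obs - g_ref + FAC - BC
= 979281.12 - 979440.45 + 118.62 - 45.39
= -86.1 mGal

-86.1


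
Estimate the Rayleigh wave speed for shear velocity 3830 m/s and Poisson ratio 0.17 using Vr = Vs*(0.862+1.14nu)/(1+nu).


Numerator factor = 0.862 + 1.14*0.17 = 1.0558
Denominator = 1 + 0.17 = 1.17
Vr = 3830 * 1.0558 / 1.17 = 3456.17 m/s

3456.17


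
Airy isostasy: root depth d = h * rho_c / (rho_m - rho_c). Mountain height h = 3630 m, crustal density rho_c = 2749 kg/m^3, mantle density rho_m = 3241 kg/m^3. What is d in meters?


rho_m - rho_c = 3241 - 2749 = 492
d = 3630 * 2749 / 492
= 9978870 / 492
= 20282.26 m

20282.26


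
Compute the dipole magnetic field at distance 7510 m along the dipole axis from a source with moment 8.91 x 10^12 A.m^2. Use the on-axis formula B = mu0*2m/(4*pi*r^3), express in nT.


m = 8.91 x 10^12 = 8910000000000 A.m^2
2m = 17820000000000 A.m^2
r^3 = 7510^3 = 423564751000
B = (4pi*10^-7) * 17820000000000 / (4*pi * 423564751000) * 1e9
= 22393272.434788 / 5322671640244.76 * 1e9
= 4207.149 nT

4207.149


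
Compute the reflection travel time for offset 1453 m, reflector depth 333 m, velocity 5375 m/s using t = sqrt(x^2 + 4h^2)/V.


x^2 + 4h^2 = 1453^2 + 4*333^2 = 2111209 + 443556 = 2554765
sqrt(2554765) = 1598.3632
t = 1598.3632 / 5375 = 0.2974 s

0.2974


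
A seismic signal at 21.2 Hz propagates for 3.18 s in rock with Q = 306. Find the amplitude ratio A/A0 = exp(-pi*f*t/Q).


pi*f*t/Q = pi*21.2*3.18/306 = 0.692136
A/A0 = exp(-0.692136) = 0.500506

0.500506


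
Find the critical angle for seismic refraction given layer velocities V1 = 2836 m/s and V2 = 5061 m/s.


V1/V2 = 2836/5061 = 0.560364
theta_c = arcsin(0.560364) = 34.0809 degrees

34.0809


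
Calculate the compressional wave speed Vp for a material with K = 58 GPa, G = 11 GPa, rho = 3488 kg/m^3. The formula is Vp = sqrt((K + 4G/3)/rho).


First compute the effective modulus:
K + 4G/3 = 58e9 + 4*11e9/3 = 72666666666.67 Pa
Then divide by density:
72666666666.67 / 3488 = 20833333.3333 Pa/(kg/m^3)
Take the square root:
Vp = sqrt(20833333.3333) = 4564.35 m/s

4564.35


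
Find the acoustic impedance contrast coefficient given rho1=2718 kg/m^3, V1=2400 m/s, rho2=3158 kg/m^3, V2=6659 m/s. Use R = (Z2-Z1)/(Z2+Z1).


Z1 = 2718 * 2400 = 6523200
Z2 = 3158 * 6659 = 21029122
R = (21029122 - 6523200) / (21029122 + 6523200) = 14505922 / 27552322 = 0.5265

0.5265


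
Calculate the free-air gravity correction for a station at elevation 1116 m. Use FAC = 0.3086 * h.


FAC = 0.3086 * h
= 0.3086 * 1116
= 344.3976 mGal

344.3976


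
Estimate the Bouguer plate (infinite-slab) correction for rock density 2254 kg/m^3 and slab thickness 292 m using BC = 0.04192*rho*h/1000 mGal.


BC = 0.04192 * rho * h / 1000
= 0.04192 * 2254 * 292 / 1000
= 27.5904 mGal

27.5904


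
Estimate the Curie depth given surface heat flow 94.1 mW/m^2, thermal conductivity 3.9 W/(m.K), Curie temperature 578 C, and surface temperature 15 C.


T_Curie - T_surf = 578 - 15 = 563 C
Convert q to W/m^2: 94.1 mW/m^2 = 0.0941 W/m^2
d = 563 * 3.9 / 0.0941 = 23333.69 m

23333.69


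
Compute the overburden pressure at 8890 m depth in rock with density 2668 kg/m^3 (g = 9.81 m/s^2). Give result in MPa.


P = rho * g * z / 1e6
= 2668 * 9.81 * 8890 / 1e6
= 232678681.2 / 1e6
= 232.6787 MPa

232.6787


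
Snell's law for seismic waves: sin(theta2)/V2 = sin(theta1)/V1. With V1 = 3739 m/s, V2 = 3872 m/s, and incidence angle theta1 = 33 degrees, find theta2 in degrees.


sin(theta1) = sin(33 deg) = 0.544639
sin(theta2) = V2/V1 * sin(theta1) = 3872/3739 * 0.544639 = 0.564012
theta2 = arcsin(0.564012) = 34.3337 degrees

34.3337


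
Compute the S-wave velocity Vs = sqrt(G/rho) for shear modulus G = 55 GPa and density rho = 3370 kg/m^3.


Convert G to Pa: G = 55e9 Pa
Compute G/rho = 55e9 / 3370 = 16320474.7774
Vs = sqrt(16320474.7774) = 4039.86 m/s

4039.86


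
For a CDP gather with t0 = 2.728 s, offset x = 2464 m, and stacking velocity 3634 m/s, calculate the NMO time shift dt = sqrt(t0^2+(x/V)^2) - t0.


x/Vnmo = 2464/3634 = 0.678041
(x/Vnmo)^2 = 0.459739
t0^2 = 7.441984
sqrt(7.441984 + 0.459739) = 2.811
dt = 2.811 - 2.728 = 0.083

0.083


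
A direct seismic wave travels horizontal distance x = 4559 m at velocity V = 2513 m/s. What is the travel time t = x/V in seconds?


t = x / V
= 4559 / 2513
= 1.8142 s

1.8142


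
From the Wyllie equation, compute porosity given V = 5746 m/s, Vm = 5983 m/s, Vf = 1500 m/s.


1/V - 1/Vm = 1/5746 - 1/5983 = 6.89e-06
1/Vf - 1/Vm = 1/1500 - 1/5983 = 0.00049953
phi = 6.89e-06 / 0.00049953 = 0.0138

0.0138


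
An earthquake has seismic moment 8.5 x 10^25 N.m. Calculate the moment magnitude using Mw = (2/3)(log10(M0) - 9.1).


log10(M0) = log10(8.5 x 10^25) = 25.9294
Mw = 2/3 * (25.9294 - 9.1)
= 2/3 * 16.8294
= 11.22

11.22


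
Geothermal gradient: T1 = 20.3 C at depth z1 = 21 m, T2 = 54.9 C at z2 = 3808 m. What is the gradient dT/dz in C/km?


dT = 54.9 - 20.3 = 34.6 C
dz = 3808 - 21 = 3787 m
gradient = dT/dz * 1000 = 34.6/3787 * 1000 = 9.1365 C/km

9.1365


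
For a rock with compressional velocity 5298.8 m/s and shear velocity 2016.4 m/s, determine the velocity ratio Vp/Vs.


Vp/Vs = 5298.8 / 2016.4
= 2.6279

2.6279


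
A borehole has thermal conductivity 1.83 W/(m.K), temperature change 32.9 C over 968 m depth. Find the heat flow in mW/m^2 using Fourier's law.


q = k * dT / dz * 1000
= 1.83 * 32.9 / 968 * 1000
= 0.062197 * 1000
= 62.1973 mW/m^2

62.1973


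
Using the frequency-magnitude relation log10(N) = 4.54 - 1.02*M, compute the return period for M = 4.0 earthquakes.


log10(N) = 4.54 - 1.02*4.0 = 0.46
N = 10^0.46 = 2.884032
T = 1/N = 1/2.884032 = 0.3467 years

0.3467


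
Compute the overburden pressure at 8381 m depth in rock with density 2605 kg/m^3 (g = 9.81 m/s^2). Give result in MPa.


P = rho * g * z / 1e6
= 2605 * 9.81 * 8381 / 1e6
= 214176874.05 / 1e6
= 214.1769 MPa

214.1769


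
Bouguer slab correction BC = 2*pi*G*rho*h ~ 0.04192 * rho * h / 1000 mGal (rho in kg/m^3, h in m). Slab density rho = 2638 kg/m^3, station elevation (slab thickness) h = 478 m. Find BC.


BC = 0.04192 * rho * h / 1000
= 0.04192 * 2638 * 478 / 1000
= 52.8596 mGal

52.8596


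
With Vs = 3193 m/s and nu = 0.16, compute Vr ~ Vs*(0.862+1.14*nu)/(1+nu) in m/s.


Numerator factor = 0.862 + 1.14*0.16 = 1.0444
Denominator = 1 + 0.16 = 1.16
Vr = 3193 * 1.0444 / 1.16 = 2874.8 m/s

2874.8


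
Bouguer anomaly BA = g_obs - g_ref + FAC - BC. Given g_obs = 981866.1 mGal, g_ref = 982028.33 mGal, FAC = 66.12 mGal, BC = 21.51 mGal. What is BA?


BA = g_obs - g_ref + FAC - BC
= 981866.1 - 982028.33 + 66.12 - 21.51
= -117.62 mGal

-117.62


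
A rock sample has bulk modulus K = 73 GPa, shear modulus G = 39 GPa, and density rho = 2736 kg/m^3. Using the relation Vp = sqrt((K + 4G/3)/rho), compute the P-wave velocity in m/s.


First compute the effective modulus:
K + 4G/3 = 73e9 + 4*39e9/3 = 125000000000.0 Pa
Then divide by density:
125000000000.0 / 2736 = 45687134.5029 Pa/(kg/m^3)
Take the square root:
Vp = sqrt(45687134.5029) = 6759.23 m/s

6759.23


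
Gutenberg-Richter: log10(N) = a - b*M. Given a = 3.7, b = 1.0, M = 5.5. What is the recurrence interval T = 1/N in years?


log10(N) = 3.7 - 1.0*5.5 = -1.8
N = 10^-1.8 = 0.015849
T = 1/N = 1/0.015849 = 63.0957 years

63.0957


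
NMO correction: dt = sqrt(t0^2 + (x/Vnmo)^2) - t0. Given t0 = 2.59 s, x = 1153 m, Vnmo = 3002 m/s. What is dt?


x/Vnmo = 1153/3002 = 0.384077
(x/Vnmo)^2 = 0.147515
t0^2 = 6.7081
sqrt(6.7081 + 0.147515) = 2.618323
dt = 2.618323 - 2.59 = 0.028323

0.028323


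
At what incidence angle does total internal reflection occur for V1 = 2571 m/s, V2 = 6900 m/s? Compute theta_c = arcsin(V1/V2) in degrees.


V1/V2 = 2571/6900 = 0.372609
theta_c = arcsin(0.372609) = 21.8766 degrees

21.8766


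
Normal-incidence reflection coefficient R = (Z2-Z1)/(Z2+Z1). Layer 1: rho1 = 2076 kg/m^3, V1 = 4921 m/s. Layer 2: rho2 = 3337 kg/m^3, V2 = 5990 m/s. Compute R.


Z1 = 2076 * 4921 = 10215996
Z2 = 3337 * 5990 = 19988630
R = (19988630 - 10215996) / (19988630 + 10215996) = 9772634 / 30204626 = 0.3235

0.3235


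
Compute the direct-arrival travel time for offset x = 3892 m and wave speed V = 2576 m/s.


t = x / V
= 3892 / 2576
= 1.5109 s

1.5109


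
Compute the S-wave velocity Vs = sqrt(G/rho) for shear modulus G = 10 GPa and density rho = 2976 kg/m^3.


Convert G to Pa: G = 10e9 Pa
Compute G/rho = 10e9 / 2976 = 3360215.0538
Vs = sqrt(3360215.0538) = 1833.09 m/s

1833.09


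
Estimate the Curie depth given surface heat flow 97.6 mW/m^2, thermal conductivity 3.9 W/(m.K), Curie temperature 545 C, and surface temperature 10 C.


T_Curie - T_surf = 545 - 10 = 535 C
Convert q to W/m^2: 97.6 mW/m^2 = 0.0976 W/m^2
d = 535 * 3.9 / 0.0976 = 21378.07 m

21378.07


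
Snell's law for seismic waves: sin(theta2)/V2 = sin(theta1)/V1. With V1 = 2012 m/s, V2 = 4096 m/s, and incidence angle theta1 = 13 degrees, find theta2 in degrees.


sin(theta1) = sin(13 deg) = 0.224951
sin(theta2) = V2/V1 * sin(theta1) = 4096/2012 * 0.224951 = 0.457952
theta2 = arcsin(0.457952) = 27.255 degrees

27.255


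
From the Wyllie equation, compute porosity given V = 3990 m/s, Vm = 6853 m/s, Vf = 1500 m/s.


1/V - 1/Vm = 1/3990 - 1/6853 = 0.00010471
1/Vf - 1/Vm = 1/1500 - 1/6853 = 0.00052075
phi = 0.00010471 / 0.00052075 = 0.2011

0.2011
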